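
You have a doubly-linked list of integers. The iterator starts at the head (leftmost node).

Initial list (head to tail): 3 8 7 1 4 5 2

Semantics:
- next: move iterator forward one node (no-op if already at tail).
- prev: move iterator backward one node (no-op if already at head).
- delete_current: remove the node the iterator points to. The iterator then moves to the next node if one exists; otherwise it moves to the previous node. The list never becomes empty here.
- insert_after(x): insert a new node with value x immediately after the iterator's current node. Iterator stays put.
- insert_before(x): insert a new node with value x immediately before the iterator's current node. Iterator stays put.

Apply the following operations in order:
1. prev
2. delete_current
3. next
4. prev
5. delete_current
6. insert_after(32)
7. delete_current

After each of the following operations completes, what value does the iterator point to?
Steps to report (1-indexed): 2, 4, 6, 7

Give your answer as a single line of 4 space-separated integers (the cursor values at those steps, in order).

After 1 (prev): list=[3, 8, 7, 1, 4, 5, 2] cursor@3
After 2 (delete_current): list=[8, 7, 1, 4, 5, 2] cursor@8
After 3 (next): list=[8, 7, 1, 4, 5, 2] cursor@7
After 4 (prev): list=[8, 7, 1, 4, 5, 2] cursor@8
After 5 (delete_current): list=[7, 1, 4, 5, 2] cursor@7
After 6 (insert_after(32)): list=[7, 32, 1, 4, 5, 2] cursor@7
After 7 (delete_current): list=[32, 1, 4, 5, 2] cursor@32

Answer: 8 8 7 32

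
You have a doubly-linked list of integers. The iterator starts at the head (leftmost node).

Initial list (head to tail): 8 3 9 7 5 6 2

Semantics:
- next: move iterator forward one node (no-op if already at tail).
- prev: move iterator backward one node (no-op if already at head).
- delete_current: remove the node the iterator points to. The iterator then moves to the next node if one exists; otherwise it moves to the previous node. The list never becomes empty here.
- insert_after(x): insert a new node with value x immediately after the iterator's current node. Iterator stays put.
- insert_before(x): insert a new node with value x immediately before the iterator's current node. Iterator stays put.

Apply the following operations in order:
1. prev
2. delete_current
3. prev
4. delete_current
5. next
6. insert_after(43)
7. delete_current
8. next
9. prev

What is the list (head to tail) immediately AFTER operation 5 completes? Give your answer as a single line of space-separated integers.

After 1 (prev): list=[8, 3, 9, 7, 5, 6, 2] cursor@8
After 2 (delete_current): list=[3, 9, 7, 5, 6, 2] cursor@3
After 3 (prev): list=[3, 9, 7, 5, 6, 2] cursor@3
After 4 (delete_current): list=[9, 7, 5, 6, 2] cursor@9
After 5 (next): list=[9, 7, 5, 6, 2] cursor@7

Answer: 9 7 5 6 2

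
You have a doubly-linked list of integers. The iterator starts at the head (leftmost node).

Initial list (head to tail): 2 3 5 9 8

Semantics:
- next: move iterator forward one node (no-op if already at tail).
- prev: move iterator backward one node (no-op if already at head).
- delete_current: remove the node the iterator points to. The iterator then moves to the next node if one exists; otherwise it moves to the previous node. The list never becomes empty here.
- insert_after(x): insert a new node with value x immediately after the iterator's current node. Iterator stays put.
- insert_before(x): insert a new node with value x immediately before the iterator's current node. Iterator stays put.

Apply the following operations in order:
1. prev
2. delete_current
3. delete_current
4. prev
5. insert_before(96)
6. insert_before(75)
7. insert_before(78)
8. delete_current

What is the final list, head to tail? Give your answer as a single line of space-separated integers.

Answer: 96 75 78 9 8

Derivation:
After 1 (prev): list=[2, 3, 5, 9, 8] cursor@2
After 2 (delete_current): list=[3, 5, 9, 8] cursor@3
After 3 (delete_current): list=[5, 9, 8] cursor@5
After 4 (prev): list=[5, 9, 8] cursor@5
After 5 (insert_before(96)): list=[96, 5, 9, 8] cursor@5
After 6 (insert_before(75)): list=[96, 75, 5, 9, 8] cursor@5
After 7 (insert_before(78)): list=[96, 75, 78, 5, 9, 8] cursor@5
After 8 (delete_current): list=[96, 75, 78, 9, 8] cursor@9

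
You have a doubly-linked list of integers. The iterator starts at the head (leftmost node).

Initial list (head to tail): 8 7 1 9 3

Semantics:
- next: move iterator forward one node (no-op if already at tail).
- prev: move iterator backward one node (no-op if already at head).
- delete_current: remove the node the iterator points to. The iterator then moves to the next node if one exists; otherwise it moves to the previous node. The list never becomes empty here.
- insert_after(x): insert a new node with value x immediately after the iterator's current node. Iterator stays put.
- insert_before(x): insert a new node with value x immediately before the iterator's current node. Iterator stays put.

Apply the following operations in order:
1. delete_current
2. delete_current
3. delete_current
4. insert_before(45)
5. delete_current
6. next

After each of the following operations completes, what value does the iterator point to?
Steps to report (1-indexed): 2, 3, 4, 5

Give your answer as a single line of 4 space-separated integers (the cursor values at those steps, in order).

Answer: 1 9 9 3

Derivation:
After 1 (delete_current): list=[7, 1, 9, 3] cursor@7
After 2 (delete_current): list=[1, 9, 3] cursor@1
After 3 (delete_current): list=[9, 3] cursor@9
After 4 (insert_before(45)): list=[45, 9, 3] cursor@9
After 5 (delete_current): list=[45, 3] cursor@3
After 6 (next): list=[45, 3] cursor@3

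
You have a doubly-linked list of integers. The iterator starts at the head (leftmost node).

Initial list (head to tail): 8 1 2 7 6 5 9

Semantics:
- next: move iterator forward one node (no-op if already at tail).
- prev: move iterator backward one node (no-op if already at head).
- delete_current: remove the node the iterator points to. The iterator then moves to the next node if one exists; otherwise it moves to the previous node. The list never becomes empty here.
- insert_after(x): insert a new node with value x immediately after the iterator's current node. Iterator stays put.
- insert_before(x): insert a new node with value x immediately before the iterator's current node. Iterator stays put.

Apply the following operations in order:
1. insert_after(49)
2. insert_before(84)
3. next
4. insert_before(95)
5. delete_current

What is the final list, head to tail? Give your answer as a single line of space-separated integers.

After 1 (insert_after(49)): list=[8, 49, 1, 2, 7, 6, 5, 9] cursor@8
After 2 (insert_before(84)): list=[84, 8, 49, 1, 2, 7, 6, 5, 9] cursor@8
After 3 (next): list=[84, 8, 49, 1, 2, 7, 6, 5, 9] cursor@49
After 4 (insert_before(95)): list=[84, 8, 95, 49, 1, 2, 7, 6, 5, 9] cursor@49
After 5 (delete_current): list=[84, 8, 95, 1, 2, 7, 6, 5, 9] cursor@1

Answer: 84 8 95 1 2 7 6 5 9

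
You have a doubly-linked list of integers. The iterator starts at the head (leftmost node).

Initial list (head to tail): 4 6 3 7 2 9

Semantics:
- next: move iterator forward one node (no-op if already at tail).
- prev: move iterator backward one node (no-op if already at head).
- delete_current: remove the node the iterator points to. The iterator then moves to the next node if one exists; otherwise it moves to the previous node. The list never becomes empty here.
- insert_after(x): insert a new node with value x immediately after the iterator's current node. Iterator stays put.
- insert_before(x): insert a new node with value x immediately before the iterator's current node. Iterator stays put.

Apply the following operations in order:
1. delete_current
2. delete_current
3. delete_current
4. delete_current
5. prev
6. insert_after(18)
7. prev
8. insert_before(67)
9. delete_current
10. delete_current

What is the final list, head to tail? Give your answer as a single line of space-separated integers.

After 1 (delete_current): list=[6, 3, 7, 2, 9] cursor@6
After 2 (delete_current): list=[3, 7, 2, 9] cursor@3
After 3 (delete_current): list=[7, 2, 9] cursor@7
After 4 (delete_current): list=[2, 9] cursor@2
After 5 (prev): list=[2, 9] cursor@2
After 6 (insert_after(18)): list=[2, 18, 9] cursor@2
After 7 (prev): list=[2, 18, 9] cursor@2
After 8 (insert_before(67)): list=[67, 2, 18, 9] cursor@2
After 9 (delete_current): list=[67, 18, 9] cursor@18
After 10 (delete_current): list=[67, 9] cursor@9

Answer: 67 9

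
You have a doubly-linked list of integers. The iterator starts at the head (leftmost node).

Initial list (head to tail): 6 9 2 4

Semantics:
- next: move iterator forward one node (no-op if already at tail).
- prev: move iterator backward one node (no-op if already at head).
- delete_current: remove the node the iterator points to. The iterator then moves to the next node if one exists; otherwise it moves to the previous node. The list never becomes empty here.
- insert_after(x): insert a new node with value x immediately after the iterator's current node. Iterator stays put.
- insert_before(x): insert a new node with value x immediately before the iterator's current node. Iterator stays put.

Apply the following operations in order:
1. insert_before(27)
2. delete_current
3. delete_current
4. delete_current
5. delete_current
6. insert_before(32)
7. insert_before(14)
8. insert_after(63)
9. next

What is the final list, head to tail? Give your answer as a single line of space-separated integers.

Answer: 32 14 27 63

Derivation:
After 1 (insert_before(27)): list=[27, 6, 9, 2, 4] cursor@6
After 2 (delete_current): list=[27, 9, 2, 4] cursor@9
After 3 (delete_current): list=[27, 2, 4] cursor@2
After 4 (delete_current): list=[27, 4] cursor@4
After 5 (delete_current): list=[27] cursor@27
After 6 (insert_before(32)): list=[32, 27] cursor@27
After 7 (insert_before(14)): list=[32, 14, 27] cursor@27
After 8 (insert_after(63)): list=[32, 14, 27, 63] cursor@27
After 9 (next): list=[32, 14, 27, 63] cursor@63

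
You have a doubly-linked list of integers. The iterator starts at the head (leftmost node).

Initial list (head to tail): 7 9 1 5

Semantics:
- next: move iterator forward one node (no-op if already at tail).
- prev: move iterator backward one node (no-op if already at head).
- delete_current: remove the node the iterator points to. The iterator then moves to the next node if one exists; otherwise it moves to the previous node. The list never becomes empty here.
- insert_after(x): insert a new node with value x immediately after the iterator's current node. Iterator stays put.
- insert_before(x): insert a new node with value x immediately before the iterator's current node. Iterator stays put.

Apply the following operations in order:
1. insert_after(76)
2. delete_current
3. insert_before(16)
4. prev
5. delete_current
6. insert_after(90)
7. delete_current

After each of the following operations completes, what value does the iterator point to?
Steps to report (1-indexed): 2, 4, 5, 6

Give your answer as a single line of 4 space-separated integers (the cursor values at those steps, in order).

Answer: 76 16 76 76

Derivation:
After 1 (insert_after(76)): list=[7, 76, 9, 1, 5] cursor@7
After 2 (delete_current): list=[76, 9, 1, 5] cursor@76
After 3 (insert_before(16)): list=[16, 76, 9, 1, 5] cursor@76
After 4 (prev): list=[16, 76, 9, 1, 5] cursor@16
After 5 (delete_current): list=[76, 9, 1, 5] cursor@76
After 6 (insert_after(90)): list=[76, 90, 9, 1, 5] cursor@76
After 7 (delete_current): list=[90, 9, 1, 5] cursor@90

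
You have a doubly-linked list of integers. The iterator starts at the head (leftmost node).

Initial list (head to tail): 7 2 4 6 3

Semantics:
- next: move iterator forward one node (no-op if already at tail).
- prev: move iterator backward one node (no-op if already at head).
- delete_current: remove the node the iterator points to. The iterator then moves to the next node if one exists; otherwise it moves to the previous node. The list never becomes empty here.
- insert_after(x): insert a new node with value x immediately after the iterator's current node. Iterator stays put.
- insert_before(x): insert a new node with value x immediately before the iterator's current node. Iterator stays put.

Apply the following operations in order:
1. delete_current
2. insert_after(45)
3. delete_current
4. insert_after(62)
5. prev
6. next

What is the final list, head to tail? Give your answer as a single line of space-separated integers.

Answer: 45 62 4 6 3

Derivation:
After 1 (delete_current): list=[2, 4, 6, 3] cursor@2
After 2 (insert_after(45)): list=[2, 45, 4, 6, 3] cursor@2
After 3 (delete_current): list=[45, 4, 6, 3] cursor@45
After 4 (insert_after(62)): list=[45, 62, 4, 6, 3] cursor@45
After 5 (prev): list=[45, 62, 4, 6, 3] cursor@45
After 6 (next): list=[45, 62, 4, 6, 3] cursor@62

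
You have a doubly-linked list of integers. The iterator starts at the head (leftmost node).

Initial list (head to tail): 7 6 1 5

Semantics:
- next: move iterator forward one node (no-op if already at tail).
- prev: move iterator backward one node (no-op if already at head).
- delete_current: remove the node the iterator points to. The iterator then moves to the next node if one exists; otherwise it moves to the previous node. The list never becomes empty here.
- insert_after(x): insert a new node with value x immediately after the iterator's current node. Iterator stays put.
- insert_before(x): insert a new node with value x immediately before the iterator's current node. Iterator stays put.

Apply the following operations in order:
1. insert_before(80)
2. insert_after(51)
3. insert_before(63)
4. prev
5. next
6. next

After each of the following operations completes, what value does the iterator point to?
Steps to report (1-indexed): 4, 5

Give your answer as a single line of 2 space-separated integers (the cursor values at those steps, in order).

Answer: 63 7

Derivation:
After 1 (insert_before(80)): list=[80, 7, 6, 1, 5] cursor@7
After 2 (insert_after(51)): list=[80, 7, 51, 6, 1, 5] cursor@7
After 3 (insert_before(63)): list=[80, 63, 7, 51, 6, 1, 5] cursor@7
After 4 (prev): list=[80, 63, 7, 51, 6, 1, 5] cursor@63
After 5 (next): list=[80, 63, 7, 51, 6, 1, 5] cursor@7
After 6 (next): list=[80, 63, 7, 51, 6, 1, 5] cursor@51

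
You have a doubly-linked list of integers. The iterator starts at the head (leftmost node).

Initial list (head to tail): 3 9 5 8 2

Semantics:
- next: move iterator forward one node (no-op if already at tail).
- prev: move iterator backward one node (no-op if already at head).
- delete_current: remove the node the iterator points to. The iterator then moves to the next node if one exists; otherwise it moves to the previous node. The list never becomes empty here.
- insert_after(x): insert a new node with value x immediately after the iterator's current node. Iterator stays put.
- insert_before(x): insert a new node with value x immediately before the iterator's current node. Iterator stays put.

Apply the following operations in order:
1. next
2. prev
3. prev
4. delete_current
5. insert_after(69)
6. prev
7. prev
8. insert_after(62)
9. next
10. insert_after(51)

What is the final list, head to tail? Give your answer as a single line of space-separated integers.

Answer: 9 62 51 69 5 8 2

Derivation:
After 1 (next): list=[3, 9, 5, 8, 2] cursor@9
After 2 (prev): list=[3, 9, 5, 8, 2] cursor@3
After 3 (prev): list=[3, 9, 5, 8, 2] cursor@3
After 4 (delete_current): list=[9, 5, 8, 2] cursor@9
After 5 (insert_after(69)): list=[9, 69, 5, 8, 2] cursor@9
After 6 (prev): list=[9, 69, 5, 8, 2] cursor@9
After 7 (prev): list=[9, 69, 5, 8, 2] cursor@9
After 8 (insert_after(62)): list=[9, 62, 69, 5, 8, 2] cursor@9
After 9 (next): list=[9, 62, 69, 5, 8, 2] cursor@62
After 10 (insert_after(51)): list=[9, 62, 51, 69, 5, 8, 2] cursor@62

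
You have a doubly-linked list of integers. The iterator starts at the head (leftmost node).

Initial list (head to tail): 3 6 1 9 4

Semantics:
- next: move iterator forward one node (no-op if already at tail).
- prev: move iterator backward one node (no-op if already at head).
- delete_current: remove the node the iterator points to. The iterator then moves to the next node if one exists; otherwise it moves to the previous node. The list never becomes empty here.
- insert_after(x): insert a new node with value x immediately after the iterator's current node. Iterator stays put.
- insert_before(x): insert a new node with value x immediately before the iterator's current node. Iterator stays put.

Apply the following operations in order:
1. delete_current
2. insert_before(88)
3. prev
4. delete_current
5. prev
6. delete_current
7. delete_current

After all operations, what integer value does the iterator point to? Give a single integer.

After 1 (delete_current): list=[6, 1, 9, 4] cursor@6
After 2 (insert_before(88)): list=[88, 6, 1, 9, 4] cursor@6
After 3 (prev): list=[88, 6, 1, 9, 4] cursor@88
After 4 (delete_current): list=[6, 1, 9, 4] cursor@6
After 5 (prev): list=[6, 1, 9, 4] cursor@6
After 6 (delete_current): list=[1, 9, 4] cursor@1
After 7 (delete_current): list=[9, 4] cursor@9

Answer: 9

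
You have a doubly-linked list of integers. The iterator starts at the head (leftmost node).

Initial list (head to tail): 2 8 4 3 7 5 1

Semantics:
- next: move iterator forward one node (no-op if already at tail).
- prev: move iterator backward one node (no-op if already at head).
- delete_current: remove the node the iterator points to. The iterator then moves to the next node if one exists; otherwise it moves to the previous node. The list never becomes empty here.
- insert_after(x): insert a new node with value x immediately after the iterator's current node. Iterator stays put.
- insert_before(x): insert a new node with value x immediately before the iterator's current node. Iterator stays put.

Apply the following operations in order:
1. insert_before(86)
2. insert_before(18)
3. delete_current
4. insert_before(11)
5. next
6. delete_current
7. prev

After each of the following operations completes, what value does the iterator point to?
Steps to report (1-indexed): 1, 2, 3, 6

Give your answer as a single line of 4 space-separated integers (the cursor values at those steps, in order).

After 1 (insert_before(86)): list=[86, 2, 8, 4, 3, 7, 5, 1] cursor@2
After 2 (insert_before(18)): list=[86, 18, 2, 8, 4, 3, 7, 5, 1] cursor@2
After 3 (delete_current): list=[86, 18, 8, 4, 3, 7, 5, 1] cursor@8
After 4 (insert_before(11)): list=[86, 18, 11, 8, 4, 3, 7, 5, 1] cursor@8
After 5 (next): list=[86, 18, 11, 8, 4, 3, 7, 5, 1] cursor@4
After 6 (delete_current): list=[86, 18, 11, 8, 3, 7, 5, 1] cursor@3
After 7 (prev): list=[86, 18, 11, 8, 3, 7, 5, 1] cursor@8

Answer: 2 2 8 3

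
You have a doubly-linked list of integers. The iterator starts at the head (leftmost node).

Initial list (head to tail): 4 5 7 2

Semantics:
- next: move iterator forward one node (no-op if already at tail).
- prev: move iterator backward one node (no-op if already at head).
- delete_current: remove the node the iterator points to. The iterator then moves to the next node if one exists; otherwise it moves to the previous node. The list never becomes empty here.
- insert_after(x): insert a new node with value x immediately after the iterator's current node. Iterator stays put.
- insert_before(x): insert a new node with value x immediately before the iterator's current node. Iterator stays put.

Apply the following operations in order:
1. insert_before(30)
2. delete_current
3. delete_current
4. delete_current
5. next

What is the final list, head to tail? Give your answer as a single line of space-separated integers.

After 1 (insert_before(30)): list=[30, 4, 5, 7, 2] cursor@4
After 2 (delete_current): list=[30, 5, 7, 2] cursor@5
After 3 (delete_current): list=[30, 7, 2] cursor@7
After 4 (delete_current): list=[30, 2] cursor@2
After 5 (next): list=[30, 2] cursor@2

Answer: 30 2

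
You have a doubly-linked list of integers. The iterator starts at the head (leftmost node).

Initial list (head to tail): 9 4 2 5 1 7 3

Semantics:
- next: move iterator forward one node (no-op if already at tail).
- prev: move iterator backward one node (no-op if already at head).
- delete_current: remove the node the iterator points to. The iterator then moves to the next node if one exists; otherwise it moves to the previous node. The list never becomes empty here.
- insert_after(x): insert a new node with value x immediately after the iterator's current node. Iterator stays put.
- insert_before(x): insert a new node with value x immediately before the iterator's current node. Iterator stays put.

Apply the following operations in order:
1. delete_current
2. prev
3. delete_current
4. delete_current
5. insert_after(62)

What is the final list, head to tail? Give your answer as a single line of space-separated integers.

After 1 (delete_current): list=[4, 2, 5, 1, 7, 3] cursor@4
After 2 (prev): list=[4, 2, 5, 1, 7, 3] cursor@4
After 3 (delete_current): list=[2, 5, 1, 7, 3] cursor@2
After 4 (delete_current): list=[5, 1, 7, 3] cursor@5
After 5 (insert_after(62)): list=[5, 62, 1, 7, 3] cursor@5

Answer: 5 62 1 7 3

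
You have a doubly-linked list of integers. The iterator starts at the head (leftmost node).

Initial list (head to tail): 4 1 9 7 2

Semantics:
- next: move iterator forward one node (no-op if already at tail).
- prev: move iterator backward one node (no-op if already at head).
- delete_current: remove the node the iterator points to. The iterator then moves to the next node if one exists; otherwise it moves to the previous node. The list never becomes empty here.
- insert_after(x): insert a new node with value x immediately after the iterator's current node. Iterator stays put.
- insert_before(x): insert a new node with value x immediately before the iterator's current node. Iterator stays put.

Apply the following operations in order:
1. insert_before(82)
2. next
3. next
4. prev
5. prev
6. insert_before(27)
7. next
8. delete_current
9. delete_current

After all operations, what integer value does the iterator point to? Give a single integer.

Answer: 7

Derivation:
After 1 (insert_before(82)): list=[82, 4, 1, 9, 7, 2] cursor@4
After 2 (next): list=[82, 4, 1, 9, 7, 2] cursor@1
After 3 (next): list=[82, 4, 1, 9, 7, 2] cursor@9
After 4 (prev): list=[82, 4, 1, 9, 7, 2] cursor@1
After 5 (prev): list=[82, 4, 1, 9, 7, 2] cursor@4
After 6 (insert_before(27)): list=[82, 27, 4, 1, 9, 7, 2] cursor@4
After 7 (next): list=[82, 27, 4, 1, 9, 7, 2] cursor@1
After 8 (delete_current): list=[82, 27, 4, 9, 7, 2] cursor@9
After 9 (delete_current): list=[82, 27, 4, 7, 2] cursor@7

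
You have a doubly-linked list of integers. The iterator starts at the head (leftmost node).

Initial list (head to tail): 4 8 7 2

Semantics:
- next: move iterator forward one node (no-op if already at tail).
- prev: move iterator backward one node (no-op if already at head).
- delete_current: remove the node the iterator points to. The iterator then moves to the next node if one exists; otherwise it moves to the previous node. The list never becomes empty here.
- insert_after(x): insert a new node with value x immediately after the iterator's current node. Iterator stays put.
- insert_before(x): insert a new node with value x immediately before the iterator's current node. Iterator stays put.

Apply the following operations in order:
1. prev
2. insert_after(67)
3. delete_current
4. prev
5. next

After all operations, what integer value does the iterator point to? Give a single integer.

Answer: 8

Derivation:
After 1 (prev): list=[4, 8, 7, 2] cursor@4
After 2 (insert_after(67)): list=[4, 67, 8, 7, 2] cursor@4
After 3 (delete_current): list=[67, 8, 7, 2] cursor@67
After 4 (prev): list=[67, 8, 7, 2] cursor@67
After 5 (next): list=[67, 8, 7, 2] cursor@8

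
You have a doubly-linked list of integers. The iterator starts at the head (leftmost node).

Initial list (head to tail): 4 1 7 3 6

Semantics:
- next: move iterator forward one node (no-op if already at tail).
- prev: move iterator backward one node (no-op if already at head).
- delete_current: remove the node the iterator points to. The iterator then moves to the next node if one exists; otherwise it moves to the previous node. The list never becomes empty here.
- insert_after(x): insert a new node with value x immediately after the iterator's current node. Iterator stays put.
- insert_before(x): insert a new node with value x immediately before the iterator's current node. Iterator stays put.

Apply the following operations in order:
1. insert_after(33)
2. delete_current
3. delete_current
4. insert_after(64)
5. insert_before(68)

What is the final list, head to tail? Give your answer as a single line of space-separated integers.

Answer: 68 1 64 7 3 6

Derivation:
After 1 (insert_after(33)): list=[4, 33, 1, 7, 3, 6] cursor@4
After 2 (delete_current): list=[33, 1, 7, 3, 6] cursor@33
After 3 (delete_current): list=[1, 7, 3, 6] cursor@1
After 4 (insert_after(64)): list=[1, 64, 7, 3, 6] cursor@1
After 5 (insert_before(68)): list=[68, 1, 64, 7, 3, 6] cursor@1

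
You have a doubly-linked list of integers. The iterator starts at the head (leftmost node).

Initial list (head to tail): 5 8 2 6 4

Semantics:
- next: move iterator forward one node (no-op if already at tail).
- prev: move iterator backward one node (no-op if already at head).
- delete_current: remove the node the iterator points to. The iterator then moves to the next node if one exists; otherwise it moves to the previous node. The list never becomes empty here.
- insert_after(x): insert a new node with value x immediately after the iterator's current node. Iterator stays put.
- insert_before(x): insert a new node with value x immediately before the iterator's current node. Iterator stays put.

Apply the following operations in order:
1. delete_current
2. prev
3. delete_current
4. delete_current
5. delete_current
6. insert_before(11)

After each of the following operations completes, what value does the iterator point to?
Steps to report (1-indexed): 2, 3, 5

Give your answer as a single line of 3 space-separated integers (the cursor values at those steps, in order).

Answer: 8 2 4

Derivation:
After 1 (delete_current): list=[8, 2, 6, 4] cursor@8
After 2 (prev): list=[8, 2, 6, 4] cursor@8
After 3 (delete_current): list=[2, 6, 4] cursor@2
After 4 (delete_current): list=[6, 4] cursor@6
After 5 (delete_current): list=[4] cursor@4
After 6 (insert_before(11)): list=[11, 4] cursor@4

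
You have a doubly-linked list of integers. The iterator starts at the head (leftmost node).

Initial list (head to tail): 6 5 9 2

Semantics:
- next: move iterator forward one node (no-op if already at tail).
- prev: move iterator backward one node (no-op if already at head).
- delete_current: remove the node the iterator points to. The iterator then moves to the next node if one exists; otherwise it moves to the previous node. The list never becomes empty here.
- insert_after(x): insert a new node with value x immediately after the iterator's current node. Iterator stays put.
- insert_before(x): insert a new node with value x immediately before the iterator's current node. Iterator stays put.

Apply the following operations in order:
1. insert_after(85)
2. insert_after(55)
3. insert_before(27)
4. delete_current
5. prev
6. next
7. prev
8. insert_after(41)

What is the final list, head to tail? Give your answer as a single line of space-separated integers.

Answer: 27 41 55 85 5 9 2

Derivation:
After 1 (insert_after(85)): list=[6, 85, 5, 9, 2] cursor@6
After 2 (insert_after(55)): list=[6, 55, 85, 5, 9, 2] cursor@6
After 3 (insert_before(27)): list=[27, 6, 55, 85, 5, 9, 2] cursor@6
After 4 (delete_current): list=[27, 55, 85, 5, 9, 2] cursor@55
After 5 (prev): list=[27, 55, 85, 5, 9, 2] cursor@27
After 6 (next): list=[27, 55, 85, 5, 9, 2] cursor@55
After 7 (prev): list=[27, 55, 85, 5, 9, 2] cursor@27
After 8 (insert_after(41)): list=[27, 41, 55, 85, 5, 9, 2] cursor@27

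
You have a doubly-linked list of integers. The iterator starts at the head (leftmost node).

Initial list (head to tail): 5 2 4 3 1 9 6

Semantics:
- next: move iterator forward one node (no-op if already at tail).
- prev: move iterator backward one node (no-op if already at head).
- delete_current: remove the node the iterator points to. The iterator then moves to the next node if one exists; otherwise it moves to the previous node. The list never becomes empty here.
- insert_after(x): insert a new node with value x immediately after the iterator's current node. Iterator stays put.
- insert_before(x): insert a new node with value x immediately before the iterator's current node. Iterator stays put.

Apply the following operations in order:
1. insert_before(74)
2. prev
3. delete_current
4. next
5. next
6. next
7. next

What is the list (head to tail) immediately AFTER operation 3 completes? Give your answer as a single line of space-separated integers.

Answer: 5 2 4 3 1 9 6

Derivation:
After 1 (insert_before(74)): list=[74, 5, 2, 4, 3, 1, 9, 6] cursor@5
After 2 (prev): list=[74, 5, 2, 4, 3, 1, 9, 6] cursor@74
After 3 (delete_current): list=[5, 2, 4, 3, 1, 9, 6] cursor@5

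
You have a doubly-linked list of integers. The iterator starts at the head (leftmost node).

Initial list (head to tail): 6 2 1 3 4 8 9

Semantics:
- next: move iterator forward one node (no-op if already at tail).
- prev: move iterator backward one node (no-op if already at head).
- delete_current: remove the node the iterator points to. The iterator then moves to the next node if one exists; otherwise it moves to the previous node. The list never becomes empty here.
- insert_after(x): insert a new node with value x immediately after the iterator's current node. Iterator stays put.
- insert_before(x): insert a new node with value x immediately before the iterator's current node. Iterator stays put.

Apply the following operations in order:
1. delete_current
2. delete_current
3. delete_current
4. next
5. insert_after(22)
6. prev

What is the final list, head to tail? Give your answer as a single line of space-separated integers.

After 1 (delete_current): list=[2, 1, 3, 4, 8, 9] cursor@2
After 2 (delete_current): list=[1, 3, 4, 8, 9] cursor@1
After 3 (delete_current): list=[3, 4, 8, 9] cursor@3
After 4 (next): list=[3, 4, 8, 9] cursor@4
After 5 (insert_after(22)): list=[3, 4, 22, 8, 9] cursor@4
After 6 (prev): list=[3, 4, 22, 8, 9] cursor@3

Answer: 3 4 22 8 9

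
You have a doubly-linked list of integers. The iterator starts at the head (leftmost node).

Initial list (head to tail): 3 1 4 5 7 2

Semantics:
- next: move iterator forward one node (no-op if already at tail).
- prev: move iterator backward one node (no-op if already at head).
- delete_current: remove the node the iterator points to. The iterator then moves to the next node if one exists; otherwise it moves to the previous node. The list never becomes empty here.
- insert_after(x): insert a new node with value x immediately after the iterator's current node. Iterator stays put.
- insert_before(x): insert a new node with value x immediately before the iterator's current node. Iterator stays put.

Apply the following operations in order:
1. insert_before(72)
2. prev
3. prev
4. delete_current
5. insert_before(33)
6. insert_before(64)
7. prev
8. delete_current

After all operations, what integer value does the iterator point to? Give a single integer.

After 1 (insert_before(72)): list=[72, 3, 1, 4, 5, 7, 2] cursor@3
After 2 (prev): list=[72, 3, 1, 4, 5, 7, 2] cursor@72
After 3 (prev): list=[72, 3, 1, 4, 5, 7, 2] cursor@72
After 4 (delete_current): list=[3, 1, 4, 5, 7, 2] cursor@3
After 5 (insert_before(33)): list=[33, 3, 1, 4, 5, 7, 2] cursor@3
After 6 (insert_before(64)): list=[33, 64, 3, 1, 4, 5, 7, 2] cursor@3
After 7 (prev): list=[33, 64, 3, 1, 4, 5, 7, 2] cursor@64
After 8 (delete_current): list=[33, 3, 1, 4, 5, 7, 2] cursor@3

Answer: 3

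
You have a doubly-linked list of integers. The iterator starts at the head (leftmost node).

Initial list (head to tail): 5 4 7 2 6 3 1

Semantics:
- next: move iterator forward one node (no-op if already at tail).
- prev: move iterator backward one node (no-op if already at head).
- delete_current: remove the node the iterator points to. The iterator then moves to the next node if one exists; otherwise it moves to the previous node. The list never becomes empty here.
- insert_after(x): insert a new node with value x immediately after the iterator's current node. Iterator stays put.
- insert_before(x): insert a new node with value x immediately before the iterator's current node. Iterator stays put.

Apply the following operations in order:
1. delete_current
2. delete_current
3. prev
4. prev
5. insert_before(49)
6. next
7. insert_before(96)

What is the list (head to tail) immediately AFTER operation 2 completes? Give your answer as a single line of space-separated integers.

Answer: 7 2 6 3 1

Derivation:
After 1 (delete_current): list=[4, 7, 2, 6, 3, 1] cursor@4
After 2 (delete_current): list=[7, 2, 6, 3, 1] cursor@7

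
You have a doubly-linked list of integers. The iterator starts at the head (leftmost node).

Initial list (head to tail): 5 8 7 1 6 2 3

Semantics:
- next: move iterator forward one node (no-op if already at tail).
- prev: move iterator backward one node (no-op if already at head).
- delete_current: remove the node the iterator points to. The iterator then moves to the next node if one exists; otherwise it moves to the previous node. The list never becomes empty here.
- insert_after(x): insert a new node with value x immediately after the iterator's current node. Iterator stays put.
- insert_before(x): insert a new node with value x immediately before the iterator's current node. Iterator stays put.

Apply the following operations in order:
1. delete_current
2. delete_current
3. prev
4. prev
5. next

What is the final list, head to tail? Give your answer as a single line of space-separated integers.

After 1 (delete_current): list=[8, 7, 1, 6, 2, 3] cursor@8
After 2 (delete_current): list=[7, 1, 6, 2, 3] cursor@7
After 3 (prev): list=[7, 1, 6, 2, 3] cursor@7
After 4 (prev): list=[7, 1, 6, 2, 3] cursor@7
After 5 (next): list=[7, 1, 6, 2, 3] cursor@1

Answer: 7 1 6 2 3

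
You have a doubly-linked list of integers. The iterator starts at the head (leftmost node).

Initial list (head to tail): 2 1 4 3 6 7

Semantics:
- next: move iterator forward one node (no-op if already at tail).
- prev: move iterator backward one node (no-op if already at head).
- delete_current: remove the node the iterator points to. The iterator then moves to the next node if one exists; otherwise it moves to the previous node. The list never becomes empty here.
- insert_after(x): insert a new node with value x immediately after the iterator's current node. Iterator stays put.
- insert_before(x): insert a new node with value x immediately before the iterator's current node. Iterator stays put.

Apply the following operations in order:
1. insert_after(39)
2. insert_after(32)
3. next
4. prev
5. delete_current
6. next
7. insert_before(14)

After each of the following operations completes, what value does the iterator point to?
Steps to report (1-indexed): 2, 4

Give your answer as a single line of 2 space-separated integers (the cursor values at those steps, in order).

Answer: 2 2

Derivation:
After 1 (insert_after(39)): list=[2, 39, 1, 4, 3, 6, 7] cursor@2
After 2 (insert_after(32)): list=[2, 32, 39, 1, 4, 3, 6, 7] cursor@2
After 3 (next): list=[2, 32, 39, 1, 4, 3, 6, 7] cursor@32
After 4 (prev): list=[2, 32, 39, 1, 4, 3, 6, 7] cursor@2
After 5 (delete_current): list=[32, 39, 1, 4, 3, 6, 7] cursor@32
After 6 (next): list=[32, 39, 1, 4, 3, 6, 7] cursor@39
After 7 (insert_before(14)): list=[32, 14, 39, 1, 4, 3, 6, 7] cursor@39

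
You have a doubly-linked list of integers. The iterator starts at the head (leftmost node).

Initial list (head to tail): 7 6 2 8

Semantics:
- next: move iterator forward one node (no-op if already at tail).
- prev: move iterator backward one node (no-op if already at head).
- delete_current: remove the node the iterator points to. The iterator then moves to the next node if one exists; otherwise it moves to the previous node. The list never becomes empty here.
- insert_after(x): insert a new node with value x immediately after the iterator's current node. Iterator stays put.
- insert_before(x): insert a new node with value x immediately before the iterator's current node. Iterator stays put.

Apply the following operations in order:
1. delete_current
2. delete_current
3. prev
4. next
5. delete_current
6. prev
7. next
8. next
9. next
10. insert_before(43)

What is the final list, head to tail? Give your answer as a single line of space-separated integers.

Answer: 43 2

Derivation:
After 1 (delete_current): list=[6, 2, 8] cursor@6
After 2 (delete_current): list=[2, 8] cursor@2
After 3 (prev): list=[2, 8] cursor@2
After 4 (next): list=[2, 8] cursor@8
After 5 (delete_current): list=[2] cursor@2
After 6 (prev): list=[2] cursor@2
After 7 (next): list=[2] cursor@2
After 8 (next): list=[2] cursor@2
After 9 (next): list=[2] cursor@2
After 10 (insert_before(43)): list=[43, 2] cursor@2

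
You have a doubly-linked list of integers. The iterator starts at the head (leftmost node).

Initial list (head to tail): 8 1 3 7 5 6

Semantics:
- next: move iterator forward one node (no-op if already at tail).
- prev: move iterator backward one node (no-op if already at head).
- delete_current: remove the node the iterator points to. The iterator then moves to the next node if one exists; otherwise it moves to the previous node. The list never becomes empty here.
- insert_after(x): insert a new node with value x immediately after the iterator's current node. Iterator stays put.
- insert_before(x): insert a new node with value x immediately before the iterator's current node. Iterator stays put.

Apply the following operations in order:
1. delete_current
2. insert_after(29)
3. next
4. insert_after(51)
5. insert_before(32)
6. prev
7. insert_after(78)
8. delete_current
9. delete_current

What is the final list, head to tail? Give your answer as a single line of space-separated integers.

Answer: 1 29 51 3 7 5 6

Derivation:
After 1 (delete_current): list=[1, 3, 7, 5, 6] cursor@1
After 2 (insert_after(29)): list=[1, 29, 3, 7, 5, 6] cursor@1
After 3 (next): list=[1, 29, 3, 7, 5, 6] cursor@29
After 4 (insert_after(51)): list=[1, 29, 51, 3, 7, 5, 6] cursor@29
After 5 (insert_before(32)): list=[1, 32, 29, 51, 3, 7, 5, 6] cursor@29
After 6 (prev): list=[1, 32, 29, 51, 3, 7, 5, 6] cursor@32
After 7 (insert_after(78)): list=[1, 32, 78, 29, 51, 3, 7, 5, 6] cursor@32
After 8 (delete_current): list=[1, 78, 29, 51, 3, 7, 5, 6] cursor@78
After 9 (delete_current): list=[1, 29, 51, 3, 7, 5, 6] cursor@29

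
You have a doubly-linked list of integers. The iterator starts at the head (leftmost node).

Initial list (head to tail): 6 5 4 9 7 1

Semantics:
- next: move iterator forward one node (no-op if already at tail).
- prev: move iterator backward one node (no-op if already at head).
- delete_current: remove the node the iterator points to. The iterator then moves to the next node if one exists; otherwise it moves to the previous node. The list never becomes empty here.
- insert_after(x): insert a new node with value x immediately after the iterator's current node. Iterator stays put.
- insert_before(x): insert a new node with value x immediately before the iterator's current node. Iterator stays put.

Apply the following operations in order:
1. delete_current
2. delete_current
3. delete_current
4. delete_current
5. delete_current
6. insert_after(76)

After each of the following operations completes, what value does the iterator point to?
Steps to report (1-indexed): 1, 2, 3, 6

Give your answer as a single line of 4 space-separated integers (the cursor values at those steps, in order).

Answer: 5 4 9 1

Derivation:
After 1 (delete_current): list=[5, 4, 9, 7, 1] cursor@5
After 2 (delete_current): list=[4, 9, 7, 1] cursor@4
After 3 (delete_current): list=[9, 7, 1] cursor@9
After 4 (delete_current): list=[7, 1] cursor@7
After 5 (delete_current): list=[1] cursor@1
After 6 (insert_after(76)): list=[1, 76] cursor@1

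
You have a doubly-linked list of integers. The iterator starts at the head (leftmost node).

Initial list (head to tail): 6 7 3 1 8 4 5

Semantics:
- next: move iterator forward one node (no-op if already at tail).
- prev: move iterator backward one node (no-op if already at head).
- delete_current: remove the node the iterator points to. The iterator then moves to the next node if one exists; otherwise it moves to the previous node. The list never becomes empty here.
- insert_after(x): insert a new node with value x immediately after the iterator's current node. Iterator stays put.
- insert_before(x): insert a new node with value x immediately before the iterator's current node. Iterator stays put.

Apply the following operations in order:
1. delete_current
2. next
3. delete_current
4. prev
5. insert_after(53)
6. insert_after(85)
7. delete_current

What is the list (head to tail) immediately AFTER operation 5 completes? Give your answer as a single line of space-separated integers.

After 1 (delete_current): list=[7, 3, 1, 8, 4, 5] cursor@7
After 2 (next): list=[7, 3, 1, 8, 4, 5] cursor@3
After 3 (delete_current): list=[7, 1, 8, 4, 5] cursor@1
After 4 (prev): list=[7, 1, 8, 4, 5] cursor@7
After 5 (insert_after(53)): list=[7, 53, 1, 8, 4, 5] cursor@7

Answer: 7 53 1 8 4 5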